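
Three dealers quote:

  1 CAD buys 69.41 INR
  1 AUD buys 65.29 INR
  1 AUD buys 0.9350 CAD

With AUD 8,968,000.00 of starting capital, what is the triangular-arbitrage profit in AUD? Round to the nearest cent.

Profitable loop is AUD → INR → CAD → AUD:
AUD 8,968,000.00 × 65.29 = INR 585,520,720.00
INR 585,520,720.00 ÷ 69.41 = CAD 8,435,682.47
CAD 8,435,682.47 ÷ 0.9350 = AUD 9,022,120.29
Profit = AUD 9,022,120.29 − AUD 8,968,000.00

Profit: AUD 54,120.29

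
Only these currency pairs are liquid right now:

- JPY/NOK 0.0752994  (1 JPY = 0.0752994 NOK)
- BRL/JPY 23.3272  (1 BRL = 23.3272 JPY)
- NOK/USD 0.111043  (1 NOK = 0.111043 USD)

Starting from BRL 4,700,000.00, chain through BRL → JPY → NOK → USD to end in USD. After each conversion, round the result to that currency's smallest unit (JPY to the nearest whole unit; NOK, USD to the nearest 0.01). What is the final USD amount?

USD 916,733.65

BRL 4,700,000.00 × 23.3272 = JPY 109,637,840
JPY 109,637,840 × 0.0752994 = NOK 8,255,663.57
NOK 8,255,663.57 × 0.111043 = USD 916,733.65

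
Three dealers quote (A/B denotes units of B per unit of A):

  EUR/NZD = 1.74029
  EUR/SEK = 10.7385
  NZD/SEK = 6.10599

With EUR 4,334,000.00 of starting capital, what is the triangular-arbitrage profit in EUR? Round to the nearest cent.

Profitable loop is EUR → SEK → NZD → EUR:
EUR 4,334,000.00 × 10.7385 = SEK 46,540,659.00
SEK 46,540,659.00 ÷ 6.10599 = NZD 7,622,131.55
NZD 7,622,131.55 ÷ 1.74029 = EUR 4,379,805.40
Profit = EUR 4,379,805.40 − EUR 4,334,000.00

Profit: EUR 45,805.40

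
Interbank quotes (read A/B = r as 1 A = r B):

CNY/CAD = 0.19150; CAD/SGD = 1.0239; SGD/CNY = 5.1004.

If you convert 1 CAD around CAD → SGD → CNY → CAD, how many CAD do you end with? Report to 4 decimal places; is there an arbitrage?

Around CAD → SGD → CNY → CAD: 1 × 1.0239 × 5.1004 × 0.19150 = 1.000070
Product ≈ 1 (deviation 0.007%, within rounding noise).

1.0001 (no arbitrage)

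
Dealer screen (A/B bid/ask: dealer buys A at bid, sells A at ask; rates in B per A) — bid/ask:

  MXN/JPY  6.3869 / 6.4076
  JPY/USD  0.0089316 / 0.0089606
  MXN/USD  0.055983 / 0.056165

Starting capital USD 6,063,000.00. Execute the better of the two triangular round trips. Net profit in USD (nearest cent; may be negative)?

Best loop USD → MXN → JPY → USD:
USD 6,063,000.00 ÷ 0.056165 (buy MXN at ask) = MXN 107,949,790.79
MXN 107,949,790.79 × 6.3869 (sell MXN at bid) = JPY 689,464,519
JPY 689,464,519 × 0.0089316 (sell JPY at bid) = USD 6,158,021.30

Net profit: USD 95,021.30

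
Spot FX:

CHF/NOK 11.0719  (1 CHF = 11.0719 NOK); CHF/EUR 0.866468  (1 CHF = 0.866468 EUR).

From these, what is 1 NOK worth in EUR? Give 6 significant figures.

1 NOK ÷ 11.0719 = 0.0903187 CHF
0.0903187 CHF × 0.866468 = 0.0782583 EUR

NOK/EUR = 0.0782583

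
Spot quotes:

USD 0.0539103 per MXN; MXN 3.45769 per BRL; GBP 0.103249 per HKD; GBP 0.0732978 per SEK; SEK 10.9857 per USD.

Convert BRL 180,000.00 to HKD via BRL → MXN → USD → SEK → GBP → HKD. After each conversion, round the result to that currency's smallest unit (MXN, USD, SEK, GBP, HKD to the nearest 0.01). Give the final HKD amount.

HKD 261,675.56

BRL 180,000.00 × 3.45769 = MXN 622,384.20
MXN 622,384.20 × 0.0539103 = USD 33,552.92
USD 33,552.92 × 10.9857 = SEK 368,602.31
SEK 368,602.31 × 0.0732978 = GBP 27,017.74
GBP 27,017.74 ÷ 0.103249 = HKD 261,675.56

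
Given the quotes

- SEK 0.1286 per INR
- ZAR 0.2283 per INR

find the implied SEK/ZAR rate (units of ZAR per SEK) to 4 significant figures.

SEK/ZAR = 1.775

1 SEK ÷ 0.1286 = 7.77605 INR
7.77605 INR × 0.2283 = 1.77527 ZAR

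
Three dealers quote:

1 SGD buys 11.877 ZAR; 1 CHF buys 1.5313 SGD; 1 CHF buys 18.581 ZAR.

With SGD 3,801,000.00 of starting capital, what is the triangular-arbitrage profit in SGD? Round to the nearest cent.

Profitable loop is SGD → CHF → ZAR → SGD:
SGD 3,801,000.00 ÷ 1.5313 = CHF 2,482,204.66
CHF 2,482,204.66 × 18.581 = ZAR 46,121,844.84
ZAR 46,121,844.84 ÷ 11.877 = SGD 3,883,290.80
Profit = SGD 3,883,290.80 − SGD 3,801,000.00

Profit: SGD 82,290.80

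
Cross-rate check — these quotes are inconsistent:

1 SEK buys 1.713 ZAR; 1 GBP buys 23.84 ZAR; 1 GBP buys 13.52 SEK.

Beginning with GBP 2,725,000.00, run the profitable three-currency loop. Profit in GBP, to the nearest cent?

Profitable loop is GBP → ZAR → SEK → GBP:
GBP 2,725,000.00 × 23.84 = ZAR 64,964,000.00
ZAR 64,964,000.00 ÷ 1.713 = SEK 37,924,109.75
SEK 37,924,109.75 ÷ 13.52 = GBP 2,805,037.70
Profit = GBP 2,805,037.70 − GBP 2,725,000.00

Profit: GBP 80,037.70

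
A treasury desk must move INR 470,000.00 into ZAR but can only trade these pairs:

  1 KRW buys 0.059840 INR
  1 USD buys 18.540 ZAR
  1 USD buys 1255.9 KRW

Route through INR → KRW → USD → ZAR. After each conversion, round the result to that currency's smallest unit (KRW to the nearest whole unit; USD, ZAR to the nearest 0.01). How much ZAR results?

ZAR 115,947.31

INR 470,000.00 ÷ 0.059840 = KRW 7,854,278
KRW 7,854,278 ÷ 1255.9 = USD 6,253.90
USD 6,253.90 × 18.540 = ZAR 115,947.31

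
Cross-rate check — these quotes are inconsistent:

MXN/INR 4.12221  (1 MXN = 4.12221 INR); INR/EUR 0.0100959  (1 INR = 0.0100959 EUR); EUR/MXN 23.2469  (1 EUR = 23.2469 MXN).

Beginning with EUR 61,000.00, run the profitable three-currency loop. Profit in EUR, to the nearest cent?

Profit: EUR 2,050.66

Profitable loop is EUR → INR → MXN → EUR:
EUR 61,000.00 ÷ 0.0100959 = INR 6,042,056.68
INR 6,042,056.68 ÷ 4.12221 = MXN 1,465,732.38
MXN 1,465,732.38 ÷ 23.2469 = EUR 63,050.66
Profit = EUR 63,050.66 − EUR 61,000.00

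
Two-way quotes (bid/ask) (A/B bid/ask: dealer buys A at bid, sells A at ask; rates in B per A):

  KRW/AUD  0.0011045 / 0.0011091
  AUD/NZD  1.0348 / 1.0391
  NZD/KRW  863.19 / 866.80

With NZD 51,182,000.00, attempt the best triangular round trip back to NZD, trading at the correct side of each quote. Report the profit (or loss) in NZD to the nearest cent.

Best loop NZD → AUD → KRW → NZD:
NZD 51,182,000.00 ÷ 1.0391 (buy AUD at ask) = AUD 49,256,087.00
AUD 49,256,087.00 ÷ 0.0011091 (buy KRW at ask) = KRW 44,410,861,959
KRW 44,410,861,959 ÷ 866.80 (buy NZD at ask) = NZD 51,235,419.89

Net profit: NZD 53,419.89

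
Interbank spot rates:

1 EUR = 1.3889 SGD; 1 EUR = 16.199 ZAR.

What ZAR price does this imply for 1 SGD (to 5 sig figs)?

SGD/ZAR = 11.663

1 SGD ÷ 1.3889 = 0.719994 EUR
0.719994 EUR × 16.199 = 11.6632 ZAR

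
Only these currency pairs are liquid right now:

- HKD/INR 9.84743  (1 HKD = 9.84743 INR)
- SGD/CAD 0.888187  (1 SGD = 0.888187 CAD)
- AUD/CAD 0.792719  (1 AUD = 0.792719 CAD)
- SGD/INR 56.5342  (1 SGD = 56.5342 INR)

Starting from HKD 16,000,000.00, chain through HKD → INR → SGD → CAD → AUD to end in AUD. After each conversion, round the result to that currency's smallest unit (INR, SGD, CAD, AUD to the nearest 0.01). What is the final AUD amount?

AUD 3,122,603.05

HKD 16,000,000.00 × 9.84743 = INR 157,558,880.00
INR 157,558,880.00 ÷ 56.5342 = SGD 2,786,965.77
SGD 2,786,965.77 × 0.888187 = CAD 2,475,346.77
CAD 2,475,346.77 ÷ 0.792719 = AUD 3,122,603.05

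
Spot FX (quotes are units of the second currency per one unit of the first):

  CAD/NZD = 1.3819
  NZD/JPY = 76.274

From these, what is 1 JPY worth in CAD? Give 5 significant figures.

JPY/CAD = 0.0094874

1 JPY ÷ 76.274 = 0.0131106 NZD
0.0131106 NZD ÷ 1.3819 = 0.00948739 CAD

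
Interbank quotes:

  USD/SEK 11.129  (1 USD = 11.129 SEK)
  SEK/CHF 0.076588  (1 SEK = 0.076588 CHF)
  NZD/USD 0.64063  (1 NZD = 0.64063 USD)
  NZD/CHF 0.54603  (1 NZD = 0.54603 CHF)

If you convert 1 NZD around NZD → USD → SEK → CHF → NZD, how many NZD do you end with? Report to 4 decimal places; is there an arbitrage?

1.0000 (no arbitrage)

Around NZD → USD → SEK → CHF → NZD: 1 × 0.64063 × 11.129 × 0.076588 ÷ 0.54603 = 1.000018
Product ≈ 1 (deviation 0.002%, within rounding noise).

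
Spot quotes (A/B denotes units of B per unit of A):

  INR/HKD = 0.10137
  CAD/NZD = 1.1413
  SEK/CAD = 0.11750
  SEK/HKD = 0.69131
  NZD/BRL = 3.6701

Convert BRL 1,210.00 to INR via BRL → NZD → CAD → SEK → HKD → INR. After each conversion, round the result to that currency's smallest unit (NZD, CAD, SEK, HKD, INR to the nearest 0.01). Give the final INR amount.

BRL 1,210.00 ÷ 3.6701 = NZD 329.69
NZD 329.69 ÷ 1.1413 = CAD 288.87
CAD 288.87 ÷ 0.11750 = SEK 2,458.47
SEK 2,458.47 × 0.69131 = HKD 1,699.56
HKD 1,699.56 ÷ 0.10137 = INR 16,765.91

INR 16,765.91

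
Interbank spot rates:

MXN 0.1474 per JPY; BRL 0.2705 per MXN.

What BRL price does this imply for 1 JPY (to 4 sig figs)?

1 JPY × 0.1474 = 0.1474 MXN
0.1474 MXN × 0.2705 = 0.0398717 BRL

JPY/BRL = 0.03987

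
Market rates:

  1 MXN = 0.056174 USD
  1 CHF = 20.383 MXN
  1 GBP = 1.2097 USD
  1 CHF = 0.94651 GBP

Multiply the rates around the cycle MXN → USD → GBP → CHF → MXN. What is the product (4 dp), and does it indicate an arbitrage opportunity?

1.0000 (no arbitrage)

Around MXN → USD → GBP → CHF → MXN: 1 × 0.056174 ÷ 1.2097 ÷ 0.94651 × 20.383 = 1.000001
Product ≈ 1 (deviation 0.000%, within rounding noise).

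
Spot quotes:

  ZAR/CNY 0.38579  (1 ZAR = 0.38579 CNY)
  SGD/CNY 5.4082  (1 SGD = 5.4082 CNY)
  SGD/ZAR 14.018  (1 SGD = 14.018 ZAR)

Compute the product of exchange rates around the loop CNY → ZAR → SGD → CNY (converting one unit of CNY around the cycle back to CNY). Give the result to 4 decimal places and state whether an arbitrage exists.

1.0000 (no arbitrage)

Around CNY → ZAR → SGD → CNY: 1 ÷ 0.38579 ÷ 14.018 × 5.4082 = 1.000036
Product ≈ 1 (deviation 0.004%, within rounding noise).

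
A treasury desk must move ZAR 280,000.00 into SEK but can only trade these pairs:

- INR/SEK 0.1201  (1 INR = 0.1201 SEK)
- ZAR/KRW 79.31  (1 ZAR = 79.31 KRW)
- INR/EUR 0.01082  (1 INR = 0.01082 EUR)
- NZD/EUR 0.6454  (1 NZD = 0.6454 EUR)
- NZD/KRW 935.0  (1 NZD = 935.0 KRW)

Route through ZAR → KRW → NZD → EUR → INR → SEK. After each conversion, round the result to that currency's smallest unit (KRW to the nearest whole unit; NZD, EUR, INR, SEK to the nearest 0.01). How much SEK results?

ZAR 280,000.00 × 79.31 = KRW 22,206,800
KRW 22,206,800 ÷ 935.0 = NZD 23,750.59
NZD 23,750.59 × 0.6454 = EUR 15,328.63
EUR 15,328.63 ÷ 0.01082 = INR 1,416,694.09
INR 1,416,694.09 × 0.1201 = SEK 170,144.96

SEK 170,144.96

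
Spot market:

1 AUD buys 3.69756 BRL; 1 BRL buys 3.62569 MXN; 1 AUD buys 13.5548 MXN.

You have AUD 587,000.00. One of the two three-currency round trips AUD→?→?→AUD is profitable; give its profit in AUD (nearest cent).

Profitable loop is AUD → MXN → BRL → AUD:
AUD 587,000.00 × 13.5548 = MXN 7,956,667.60
MXN 7,956,667.60 ÷ 3.62569 = BRL 2,194,525.07
BRL 2,194,525.07 ÷ 3.69756 = AUD 593,506.28
Profit = AUD 593,506.28 − AUD 587,000.00

Profit: AUD 6,506.28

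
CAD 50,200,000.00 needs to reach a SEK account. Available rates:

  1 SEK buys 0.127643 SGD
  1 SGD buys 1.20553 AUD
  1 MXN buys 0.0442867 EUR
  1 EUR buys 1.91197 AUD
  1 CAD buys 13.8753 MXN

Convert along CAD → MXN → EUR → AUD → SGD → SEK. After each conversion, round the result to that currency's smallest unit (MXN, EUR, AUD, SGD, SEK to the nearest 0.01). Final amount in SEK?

CAD 50,200,000.00 × 13.8753 = MXN 696,540,060.00
MXN 696,540,060.00 × 0.0442867 = EUR 30,847,460.68
EUR 30,847,460.68 × 1.91197 = AUD 58,979,419.40
AUD 58,979,419.40 ÷ 1.20553 = SGD 48,924,057.80
SGD 48,924,057.80 ÷ 0.127643 = SEK 383,288,216.35

SEK 383,288,216.35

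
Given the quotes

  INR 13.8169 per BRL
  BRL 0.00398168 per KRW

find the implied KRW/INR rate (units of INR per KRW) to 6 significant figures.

KRW/INR = 0.0550145

1 KRW × 0.00398168 = 0.00398168 BRL
0.00398168 BRL × 13.8169 = 0.0550145 INR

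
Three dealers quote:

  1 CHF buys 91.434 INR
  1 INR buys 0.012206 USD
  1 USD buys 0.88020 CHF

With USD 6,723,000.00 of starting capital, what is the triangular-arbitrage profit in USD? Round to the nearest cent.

Profit: USD 120,852.83

Profitable loop is USD → INR → CHF → USD:
USD 6,723,000.00 ÷ 0.012206 = INR 550,794,691.14
INR 550,794,691.14 ÷ 91.434 = CHF 6,023,959.26
CHF 6,023,959.26 ÷ 0.88020 = USD 6,843,852.83
Profit = USD 6,843,852.83 − USD 6,723,000.00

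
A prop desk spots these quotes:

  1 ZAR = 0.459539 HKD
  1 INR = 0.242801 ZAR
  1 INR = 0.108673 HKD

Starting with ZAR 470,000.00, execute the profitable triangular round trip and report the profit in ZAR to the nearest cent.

Profit: ZAR 12,557.48

Profitable loop is ZAR → HKD → INR → ZAR:
ZAR 470,000.00 × 0.459539 = HKD 215,983.33
HKD 215,983.33 ÷ 0.108673 = INR 1,987,460.82
INR 1,987,460.82 × 0.242801 = ZAR 482,557.48
Profit = ZAR 482,557.48 − ZAR 470,000.00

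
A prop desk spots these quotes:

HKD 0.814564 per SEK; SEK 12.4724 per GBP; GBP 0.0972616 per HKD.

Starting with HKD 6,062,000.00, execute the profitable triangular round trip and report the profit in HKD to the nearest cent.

Profit: HKD 72,784.05

Profitable loop is HKD → SEK → GBP → HKD:
HKD 6,062,000.00 ÷ 0.814564 = SEK 7,442,018.06
SEK 7,442,018.06 ÷ 12.4724 = GBP 596,678.91
GBP 596,678.91 ÷ 0.0972616 = HKD 6,134,784.05
Profit = HKD 6,134,784.05 − HKD 6,062,000.00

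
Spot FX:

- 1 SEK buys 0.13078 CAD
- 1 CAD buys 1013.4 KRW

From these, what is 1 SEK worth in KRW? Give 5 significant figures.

1 SEK × 0.13078 = 0.13078 CAD
0.13078 CAD × 1013.4 = 132.532 KRW

SEK/KRW = 132.53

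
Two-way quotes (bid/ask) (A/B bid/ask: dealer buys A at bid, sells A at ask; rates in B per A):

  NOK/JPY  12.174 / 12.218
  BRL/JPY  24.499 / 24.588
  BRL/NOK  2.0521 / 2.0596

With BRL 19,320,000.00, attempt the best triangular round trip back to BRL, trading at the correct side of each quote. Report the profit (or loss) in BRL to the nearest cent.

Best loop BRL → NOK → JPY → BRL:
BRL 19,320,000.00 × 2.0521 (sell BRL at bid) = NOK 39,646,572.00
NOK 39,646,572.00 × 12.174 (sell NOK at bid) = JPY 482,657,368
JPY 482,657,368 ÷ 24.588 (buy BRL at ask) = BRL 19,629,793.70

Net profit: BRL 309,793.70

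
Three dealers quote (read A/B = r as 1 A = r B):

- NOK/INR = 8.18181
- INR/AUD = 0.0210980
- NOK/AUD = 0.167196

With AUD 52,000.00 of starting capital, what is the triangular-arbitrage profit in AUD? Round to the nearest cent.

Profitable loop is AUD → NOK → INR → AUD:
AUD 52,000.00 ÷ 0.167196 = NOK 311,012.23
NOK 311,012.23 × 8.18181 = INR 2,544,642.93
INR 2,544,642.93 × 0.0210980 = AUD 53,686.88
Profit = AUD 53,686.88 − AUD 52,000.00

Profit: AUD 1,686.88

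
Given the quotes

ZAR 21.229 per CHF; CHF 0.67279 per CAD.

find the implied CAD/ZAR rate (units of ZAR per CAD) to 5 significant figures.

CAD/ZAR = 14.283

1 CAD × 0.67279 = 0.67279 CHF
0.67279 CHF × 21.229 = 14.2827 ZAR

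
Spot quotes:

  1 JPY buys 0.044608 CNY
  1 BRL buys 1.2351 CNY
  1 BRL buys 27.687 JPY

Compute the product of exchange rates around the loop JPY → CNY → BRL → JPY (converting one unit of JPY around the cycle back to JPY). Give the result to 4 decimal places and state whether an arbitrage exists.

Around JPY → CNY → BRL → JPY: 1 × 0.044608 ÷ 1.2351 × 27.687 = 0.999969
Product ≈ 1 (deviation 0.003%, within rounding noise).

1.0000 (no arbitrage)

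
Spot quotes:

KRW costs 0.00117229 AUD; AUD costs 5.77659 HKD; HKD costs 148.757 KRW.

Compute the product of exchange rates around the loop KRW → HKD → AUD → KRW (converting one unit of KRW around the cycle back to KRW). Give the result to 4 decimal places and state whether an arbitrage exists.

0.9927 (arbitrage exists)

Around KRW → HKD → AUD → KRW: 1 ÷ 148.757 ÷ 5.77659 ÷ 0.00117229 = 0.992695
Product < 1; profitable direction is KRW → AUD → HKD → KRW.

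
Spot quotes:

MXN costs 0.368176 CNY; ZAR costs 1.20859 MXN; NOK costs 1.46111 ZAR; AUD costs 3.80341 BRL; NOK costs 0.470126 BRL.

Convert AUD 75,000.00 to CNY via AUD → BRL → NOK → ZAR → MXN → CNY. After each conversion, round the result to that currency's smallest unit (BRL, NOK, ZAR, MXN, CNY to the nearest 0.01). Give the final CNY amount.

CNY 394,491.38

AUD 75,000.00 × 3.80341 = BRL 285,255.75
BRL 285,255.75 ÷ 0.470126 = NOK 606,764.46
NOK 606,764.46 × 1.46111 = ZAR 886,549.62
ZAR 886,549.62 × 1.20859 = MXN 1,071,475.01
MXN 1,071,475.01 × 0.368176 = CNY 394,491.38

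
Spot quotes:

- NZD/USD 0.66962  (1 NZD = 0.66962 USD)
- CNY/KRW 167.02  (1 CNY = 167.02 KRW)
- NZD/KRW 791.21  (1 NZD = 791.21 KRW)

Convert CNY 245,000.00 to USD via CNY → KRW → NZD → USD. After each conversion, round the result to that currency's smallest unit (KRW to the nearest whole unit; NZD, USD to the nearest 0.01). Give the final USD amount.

CNY 245,000.00 × 167.02 = KRW 40,919,900
KRW 40,919,900 ÷ 791.21 = NZD 51,718.13
NZD 51,718.13 × 0.66962 = USD 34,631.49

USD 34,631.49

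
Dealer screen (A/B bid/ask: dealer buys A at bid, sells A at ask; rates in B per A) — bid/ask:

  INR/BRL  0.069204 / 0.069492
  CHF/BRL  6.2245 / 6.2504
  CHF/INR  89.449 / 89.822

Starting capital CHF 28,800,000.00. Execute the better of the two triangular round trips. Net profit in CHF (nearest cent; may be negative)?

Net result: CHF -80,331.21 (no profitable arbitrage after spreads)

Best loop CHF → BRL → INR → CHF:
CHF 28,800,000.00 × 6.2245 (sell CHF at bid) = BRL 179,265,600.00
BRL 179,265,600.00 ÷ 0.069492 (buy INR at ask) = INR 2,579,658,090.14
INR 2,579,658,090.14 ÷ 89.822 (buy CHF at ask) = CHF 28,719,668.79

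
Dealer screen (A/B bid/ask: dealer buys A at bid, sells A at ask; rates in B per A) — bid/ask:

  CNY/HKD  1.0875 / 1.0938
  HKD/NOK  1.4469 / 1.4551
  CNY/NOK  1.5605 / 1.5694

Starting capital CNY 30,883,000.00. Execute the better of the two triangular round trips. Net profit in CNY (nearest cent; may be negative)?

Net profit: CNY 80,754.50

Best loop CNY → HKD → NOK → CNY:
CNY 30,883,000.00 × 1.0875 (sell CNY at bid) = HKD 33,585,262.50
HKD 33,585,262.50 × 1.4469 (sell HKD at bid) = NOK 48,594,516.31
NOK 48,594,516.31 ÷ 1.5694 (buy CNY at ask) = CNY 30,963,754.50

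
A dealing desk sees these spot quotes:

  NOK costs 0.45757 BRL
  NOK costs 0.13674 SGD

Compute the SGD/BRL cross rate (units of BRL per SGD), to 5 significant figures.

1 SGD ÷ 0.13674 = 7.31315 NOK
7.31315 NOK × 0.45757 = 3.34628 BRL

SGD/BRL = 3.3463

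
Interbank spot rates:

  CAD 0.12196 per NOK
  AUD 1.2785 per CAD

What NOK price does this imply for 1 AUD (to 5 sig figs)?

AUD/NOK = 6.4133

1 AUD ÷ 1.2785 = 0.782167 CAD
0.782167 CAD ÷ 0.12196 = 6.4133 NOK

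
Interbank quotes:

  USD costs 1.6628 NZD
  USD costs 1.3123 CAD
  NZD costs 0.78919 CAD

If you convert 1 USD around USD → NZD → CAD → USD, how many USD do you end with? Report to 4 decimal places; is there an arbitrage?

1.0000 (no arbitrage)

Around USD → NZD → CAD → USD: 1 × 1.6628 × 0.78919 ÷ 1.3123 = 0.999973
Product ≈ 1 (deviation 0.003%, within rounding noise).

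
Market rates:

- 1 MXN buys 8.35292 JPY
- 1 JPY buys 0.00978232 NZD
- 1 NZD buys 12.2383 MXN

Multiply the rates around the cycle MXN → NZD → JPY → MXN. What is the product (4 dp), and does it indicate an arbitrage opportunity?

1.0000 (no arbitrage)

Around MXN → NZD → JPY → MXN: 1 ÷ 12.2383 ÷ 0.00978232 ÷ 8.35292 = 0.999997
Product ≈ 1 (deviation 0.000%, within rounding noise).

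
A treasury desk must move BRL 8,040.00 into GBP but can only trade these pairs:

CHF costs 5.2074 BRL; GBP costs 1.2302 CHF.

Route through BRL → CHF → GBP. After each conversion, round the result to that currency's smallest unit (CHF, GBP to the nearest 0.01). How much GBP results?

BRL 8,040.00 ÷ 5.2074 = CHF 1,543.96
CHF 1,543.96 ÷ 1.2302 = GBP 1,255.05

GBP 1,255.05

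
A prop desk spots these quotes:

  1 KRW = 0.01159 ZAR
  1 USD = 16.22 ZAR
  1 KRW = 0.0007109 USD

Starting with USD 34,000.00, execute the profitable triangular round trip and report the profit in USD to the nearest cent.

Profit: USD 174.56

Profitable loop is USD → KRW → ZAR → USD:
USD 34,000.00 ÷ 0.0007109 = KRW 47,826,699
KRW 47,826,699 × 0.01159 = ZAR 554,311.44
ZAR 554,311.44 ÷ 16.22 = USD 34,174.56
Profit = USD 34,174.56 − USD 34,000.00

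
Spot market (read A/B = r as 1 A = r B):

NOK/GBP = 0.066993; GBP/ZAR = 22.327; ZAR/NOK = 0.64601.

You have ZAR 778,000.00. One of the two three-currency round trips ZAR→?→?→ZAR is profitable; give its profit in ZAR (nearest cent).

Profitable loop is ZAR → GBP → NOK → ZAR:
ZAR 778,000.00 ÷ 22.327 = GBP 34,845.70
GBP 34,845.70 ÷ 0.066993 = NOK 520,139.46
NOK 520,139.46 ÷ 0.64601 = ZAR 805,156.97
Profit = ZAR 805,156.97 − ZAR 778,000.00

Profit: ZAR 27,156.97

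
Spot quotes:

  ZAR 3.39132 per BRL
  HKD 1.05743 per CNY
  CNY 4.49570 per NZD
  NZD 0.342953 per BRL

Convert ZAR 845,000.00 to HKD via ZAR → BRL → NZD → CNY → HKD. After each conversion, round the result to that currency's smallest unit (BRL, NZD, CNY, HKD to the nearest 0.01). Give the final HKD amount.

HKD 406,229.53

ZAR 845,000.00 ÷ 3.39132 = BRL 249,165.52
BRL 249,165.52 × 0.342953 = NZD 85,452.06
NZD 85,452.06 × 4.49570 = CNY 384,166.83
CNY 384,166.83 × 1.05743 = HKD 406,229.53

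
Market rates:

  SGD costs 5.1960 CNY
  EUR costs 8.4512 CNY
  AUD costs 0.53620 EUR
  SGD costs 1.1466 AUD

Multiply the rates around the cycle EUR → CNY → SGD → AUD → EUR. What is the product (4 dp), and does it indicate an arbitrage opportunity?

Around EUR → CNY → SGD → AUD → EUR: 1 × 8.4512 ÷ 5.1960 × 1.1466 × 0.53620 = 0.999972
Product ≈ 1 (deviation 0.003%, within rounding noise).

1.0000 (no arbitrage)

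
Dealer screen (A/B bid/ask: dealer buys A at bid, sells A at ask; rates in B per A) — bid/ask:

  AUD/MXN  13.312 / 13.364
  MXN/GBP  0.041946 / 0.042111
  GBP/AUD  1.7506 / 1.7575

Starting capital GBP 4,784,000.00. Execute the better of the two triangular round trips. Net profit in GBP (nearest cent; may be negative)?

Net profit: GBP 52,863.32

Best loop GBP → MXN → AUD → GBP:
GBP 4,784,000.00 ÷ 0.042111 (buy MXN at ask) = MXN 113,604,521.38
MXN 113,604,521.38 ÷ 13.364 (buy AUD at ask) = AUD 8,500,787.29
AUD 8,500,787.29 ÷ 1.7575 (buy GBP at ask) = GBP 4,836,863.32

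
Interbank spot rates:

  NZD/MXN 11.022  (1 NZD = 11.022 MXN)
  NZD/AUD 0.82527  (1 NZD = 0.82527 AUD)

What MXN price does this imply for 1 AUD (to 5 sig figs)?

1 AUD ÷ 0.82527 = 1.21172 NZD
1.21172 NZD × 11.022 = 13.3556 MXN

AUD/MXN = 13.356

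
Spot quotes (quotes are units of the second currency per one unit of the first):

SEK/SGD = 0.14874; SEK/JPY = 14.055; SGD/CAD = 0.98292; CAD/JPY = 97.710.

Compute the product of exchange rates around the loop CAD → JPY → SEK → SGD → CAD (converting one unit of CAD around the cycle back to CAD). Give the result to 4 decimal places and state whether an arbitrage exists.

1.0164 (arbitrage exists)

Around CAD → JPY → SEK → SGD → CAD: 1 × 97.710 ÷ 14.055 × 0.14874 × 0.98292 = 1.016375
Product > 1; profitable direction is CAD → JPY → SEK → SGD → CAD.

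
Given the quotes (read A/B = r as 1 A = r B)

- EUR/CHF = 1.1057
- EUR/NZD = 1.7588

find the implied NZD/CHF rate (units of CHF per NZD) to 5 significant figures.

NZD/CHF = 0.62867

1 NZD ÷ 1.7588 = 0.568569 EUR
0.568569 EUR × 1.1057 = 0.628667 CHF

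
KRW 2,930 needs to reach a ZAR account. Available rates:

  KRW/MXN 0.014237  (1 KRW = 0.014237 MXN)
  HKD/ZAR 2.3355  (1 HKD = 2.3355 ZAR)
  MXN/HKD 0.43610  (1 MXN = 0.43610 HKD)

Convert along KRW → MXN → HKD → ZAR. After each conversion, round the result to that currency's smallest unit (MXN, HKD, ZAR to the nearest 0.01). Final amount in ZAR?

KRW 2,930 × 0.014237 = MXN 41.71
MXN 41.71 × 0.43610 = HKD 18.19
HKD 18.19 × 2.3355 = ZAR 42.48

ZAR 42.48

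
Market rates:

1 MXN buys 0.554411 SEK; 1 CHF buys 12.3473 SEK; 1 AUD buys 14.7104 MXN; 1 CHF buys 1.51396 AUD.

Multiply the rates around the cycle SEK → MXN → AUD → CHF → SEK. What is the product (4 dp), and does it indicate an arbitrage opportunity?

1.0000 (no arbitrage)

Around SEK → MXN → AUD → CHF → SEK: 1 ÷ 0.554411 ÷ 14.7104 ÷ 1.51396 × 12.3473 = 1.000003
Product ≈ 1 (deviation 0.000%, within rounding noise).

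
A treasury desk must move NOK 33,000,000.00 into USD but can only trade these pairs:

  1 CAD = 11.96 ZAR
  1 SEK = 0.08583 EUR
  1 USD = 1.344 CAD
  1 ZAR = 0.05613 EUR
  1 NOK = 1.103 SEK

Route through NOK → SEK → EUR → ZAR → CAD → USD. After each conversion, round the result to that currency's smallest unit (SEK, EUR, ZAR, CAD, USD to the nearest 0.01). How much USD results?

NOK 33,000,000.00 × 1.103 = SEK 36,399,000.00
SEK 36,399,000.00 × 0.08583 = EUR 3,124,126.17
EUR 3,124,126.17 ÷ 0.05613 = ZAR 55,658,759.49
ZAR 55,658,759.49 ÷ 11.96 = CAD 4,653,742.43
CAD 4,653,742.43 ÷ 1.344 = USD 3,462,605.97

USD 3,462,605.97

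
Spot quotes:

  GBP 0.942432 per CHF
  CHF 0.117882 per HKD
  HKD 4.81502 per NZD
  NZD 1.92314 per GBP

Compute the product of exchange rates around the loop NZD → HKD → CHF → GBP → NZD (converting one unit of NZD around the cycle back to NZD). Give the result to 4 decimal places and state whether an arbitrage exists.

1.0287 (arbitrage exists)

Around NZD → HKD → CHF → GBP → NZD: 1 × 4.81502 × 0.117882 × 0.942432 × 1.92314 = 1.028742
Product > 1; profitable direction is NZD → HKD → CHF → GBP → NZD.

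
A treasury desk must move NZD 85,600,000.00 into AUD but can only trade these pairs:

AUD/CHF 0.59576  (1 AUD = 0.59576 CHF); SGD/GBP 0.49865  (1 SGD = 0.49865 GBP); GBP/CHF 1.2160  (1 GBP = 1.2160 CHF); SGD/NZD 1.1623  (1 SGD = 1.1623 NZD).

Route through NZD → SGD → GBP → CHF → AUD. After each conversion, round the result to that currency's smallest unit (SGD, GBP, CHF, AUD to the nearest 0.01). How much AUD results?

AUD 74,957,239.54

NZD 85,600,000.00 ÷ 1.1623 = SGD 73,647,079.07
SGD 73,647,079.07 × 0.49865 = GBP 36,724,115.98
GBP 36,724,115.98 × 1.2160 = CHF 44,656,525.03
CHF 44,656,525.03 ÷ 0.59576 = AUD 74,957,239.54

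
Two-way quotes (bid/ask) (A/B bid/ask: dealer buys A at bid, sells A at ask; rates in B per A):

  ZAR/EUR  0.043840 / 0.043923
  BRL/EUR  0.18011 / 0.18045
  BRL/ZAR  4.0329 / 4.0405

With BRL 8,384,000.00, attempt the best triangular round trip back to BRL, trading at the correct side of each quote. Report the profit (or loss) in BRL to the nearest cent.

Best loop BRL → EUR → ZAR → BRL:
BRL 8,384,000.00 × 0.18011 (sell BRL at bid) = EUR 1,510,042.24
EUR 1,510,042.24 ÷ 0.043923 (buy ZAR at ask) = ZAR 34,379,305.60
ZAR 34,379,305.60 ÷ 4.0405 (buy BRL at ask) = BRL 8,508,676.06

Net profit: BRL 124,676.06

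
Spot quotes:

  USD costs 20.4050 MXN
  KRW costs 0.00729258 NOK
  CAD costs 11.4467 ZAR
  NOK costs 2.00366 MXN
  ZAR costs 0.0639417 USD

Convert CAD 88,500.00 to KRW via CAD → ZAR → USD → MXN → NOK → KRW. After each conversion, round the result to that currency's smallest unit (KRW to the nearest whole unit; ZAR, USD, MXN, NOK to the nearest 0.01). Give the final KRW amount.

CAD 88,500.00 × 11.4467 = ZAR 1,013,032.95
ZAR 1,013,032.95 × 0.0639417 = USD 64,775.05
USD 64,775.05 × 20.4050 = MXN 1,321,734.90
MXN 1,321,734.90 ÷ 2.00366 = NOK 659,660.27
NOK 659,660.27 ÷ 0.00729258 = KRW 90,456,364

KRW 90,456,364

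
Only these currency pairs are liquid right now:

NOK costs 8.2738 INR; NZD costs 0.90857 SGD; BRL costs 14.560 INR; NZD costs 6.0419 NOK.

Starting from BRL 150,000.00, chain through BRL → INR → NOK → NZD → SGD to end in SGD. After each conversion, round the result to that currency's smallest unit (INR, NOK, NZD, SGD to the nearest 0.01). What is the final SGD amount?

BRL 150,000.00 × 14.560 = INR 2,184,000.00
INR 2,184,000.00 ÷ 8.2738 = NOK 263,965.77
NOK 263,965.77 ÷ 6.0419 = NZD 43,689.20
NZD 43,689.20 × 0.90857 = SGD 39,694.70

SGD 39,694.70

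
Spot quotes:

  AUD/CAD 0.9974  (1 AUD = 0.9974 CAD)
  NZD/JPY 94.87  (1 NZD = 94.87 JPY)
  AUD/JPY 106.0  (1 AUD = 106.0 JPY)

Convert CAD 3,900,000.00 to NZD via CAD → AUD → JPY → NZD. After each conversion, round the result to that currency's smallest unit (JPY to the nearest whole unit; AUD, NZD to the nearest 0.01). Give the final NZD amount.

NZD 4,368,901.04

CAD 3,900,000.00 ÷ 0.9974 = AUD 3,910,166.43
AUD 3,910,166.43 × 106.0 = JPY 414,477,642
JPY 414,477,642 ÷ 94.87 = NZD 4,368,901.04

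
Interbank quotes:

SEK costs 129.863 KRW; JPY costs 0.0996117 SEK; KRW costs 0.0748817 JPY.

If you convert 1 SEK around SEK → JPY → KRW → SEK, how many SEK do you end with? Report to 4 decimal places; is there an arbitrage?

1.0324 (arbitrage exists)

Around SEK → JPY → KRW → SEK: 1 ÷ 0.0996117 ÷ 0.0748817 ÷ 129.863 = 1.032354
Product > 1; profitable direction is SEK → JPY → KRW → SEK.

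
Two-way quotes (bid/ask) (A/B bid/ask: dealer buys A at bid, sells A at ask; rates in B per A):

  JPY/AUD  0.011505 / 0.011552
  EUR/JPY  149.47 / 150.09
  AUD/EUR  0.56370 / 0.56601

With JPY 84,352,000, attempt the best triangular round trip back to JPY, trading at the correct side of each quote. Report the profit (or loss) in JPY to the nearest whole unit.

Net profit: JPY 1,601,258

Best loop JPY → EUR → AUD → JPY:
JPY 84,352,000 ÷ 150.09 (buy EUR at ask) = EUR 562,009.46
EUR 562,009.46 ÷ 0.56601 (buy AUD at ask) = AUD 992,932.03
AUD 992,932.03 ÷ 0.011552 (buy JPY at ask) = JPY 85,953,258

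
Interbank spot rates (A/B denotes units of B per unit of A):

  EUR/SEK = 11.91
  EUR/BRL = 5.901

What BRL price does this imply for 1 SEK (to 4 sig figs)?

1 SEK ÷ 11.91 = 0.0839631 EUR
0.0839631 EUR × 5.901 = 0.495466 BRL

SEK/BRL = 0.4955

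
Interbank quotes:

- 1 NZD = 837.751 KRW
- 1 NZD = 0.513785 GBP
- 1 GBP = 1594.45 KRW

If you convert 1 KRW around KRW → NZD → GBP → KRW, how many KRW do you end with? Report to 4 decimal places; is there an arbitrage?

0.9779 (arbitrage exists)

Around KRW → NZD → GBP → KRW: 1 ÷ 837.751 × 0.513785 × 1594.45 = 0.977862
Product < 1; profitable direction is KRW → GBP → NZD → KRW.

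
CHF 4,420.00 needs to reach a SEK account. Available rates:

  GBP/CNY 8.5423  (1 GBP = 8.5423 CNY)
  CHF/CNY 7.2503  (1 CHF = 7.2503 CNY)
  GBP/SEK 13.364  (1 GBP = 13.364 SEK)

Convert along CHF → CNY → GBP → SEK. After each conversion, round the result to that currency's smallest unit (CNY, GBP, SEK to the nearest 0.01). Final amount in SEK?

CHF 4,420.00 × 7.2503 = CNY 32,046.33
CNY 32,046.33 ÷ 8.5423 = GBP 3,751.49
GBP 3,751.49 × 13.364 = SEK 50,134.91

SEK 50,134.91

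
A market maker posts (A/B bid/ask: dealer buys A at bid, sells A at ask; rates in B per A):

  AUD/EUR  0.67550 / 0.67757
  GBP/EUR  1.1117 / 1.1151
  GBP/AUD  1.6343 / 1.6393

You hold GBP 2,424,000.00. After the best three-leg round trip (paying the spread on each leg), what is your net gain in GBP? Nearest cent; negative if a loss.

Net profit: GBP 2,093.94

Best loop GBP → EUR → AUD → GBP:
GBP 2,424,000.00 × 1.1117 (sell GBP at bid) = EUR 2,694,760.80
EUR 2,694,760.80 ÷ 0.67757 (buy AUD at ask) = AUD 3,977,095.80
AUD 3,977,095.80 ÷ 1.6393 (buy GBP at ask) = GBP 2,426,093.94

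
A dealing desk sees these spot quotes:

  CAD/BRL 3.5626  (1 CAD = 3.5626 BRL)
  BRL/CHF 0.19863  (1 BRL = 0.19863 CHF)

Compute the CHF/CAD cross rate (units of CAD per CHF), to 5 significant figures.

1 CHF ÷ 0.19863 = 5.03449 BRL
5.03449 BRL ÷ 3.5626 = 1.41315 CAD

CHF/CAD = 1.4131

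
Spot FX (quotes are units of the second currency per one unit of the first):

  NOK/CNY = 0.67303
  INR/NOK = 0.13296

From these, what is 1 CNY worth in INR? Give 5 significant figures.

CNY/INR = 11.175

1 CNY ÷ 0.67303 = 1.48582 NOK
1.48582 NOK ÷ 0.13296 = 11.1749 INR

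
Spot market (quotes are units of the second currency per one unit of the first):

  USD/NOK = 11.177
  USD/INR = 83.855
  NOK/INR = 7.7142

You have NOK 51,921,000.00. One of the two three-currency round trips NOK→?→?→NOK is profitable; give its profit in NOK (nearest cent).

Profit: NOK 1,465,350.12

Profitable loop is NOK → INR → USD → NOK:
NOK 51,921,000.00 × 7.7142 = INR 400,528,978.20
INR 400,528,978.20 ÷ 83.855 = USD 4,776,447.18
USD 4,776,447.18 × 11.177 = NOK 53,386,350.12
Profit = NOK 53,386,350.12 − NOK 51,921,000.00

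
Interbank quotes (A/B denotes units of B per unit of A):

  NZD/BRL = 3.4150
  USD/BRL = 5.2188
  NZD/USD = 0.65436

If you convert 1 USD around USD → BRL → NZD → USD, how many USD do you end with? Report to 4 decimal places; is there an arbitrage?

1.0000 (no arbitrage)

Around USD → BRL → NZD → USD: 1 × 5.2188 ÷ 3.4150 × 0.65436 = 0.999992
Product ≈ 1 (deviation 0.001%, within rounding noise).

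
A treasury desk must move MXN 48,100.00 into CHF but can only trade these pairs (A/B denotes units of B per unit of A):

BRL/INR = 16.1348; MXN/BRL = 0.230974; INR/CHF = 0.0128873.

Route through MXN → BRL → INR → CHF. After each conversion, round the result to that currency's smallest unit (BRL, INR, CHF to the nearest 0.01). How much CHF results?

MXN 48,100.00 × 0.230974 = BRL 11,109.85
BRL 11,109.85 × 16.1348 = INR 179,255.21
INR 179,255.21 × 0.0128873 = CHF 2,310.12

CHF 2,310.12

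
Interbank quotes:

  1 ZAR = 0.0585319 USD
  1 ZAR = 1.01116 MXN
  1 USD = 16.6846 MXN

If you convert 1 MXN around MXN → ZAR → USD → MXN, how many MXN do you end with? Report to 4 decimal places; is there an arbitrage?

0.9658 (arbitrage exists)

Around MXN → ZAR → USD → MXN: 1 ÷ 1.01116 × 0.0585319 × 16.6846 = 0.965803
Product < 1; profitable direction is MXN → USD → ZAR → MXN.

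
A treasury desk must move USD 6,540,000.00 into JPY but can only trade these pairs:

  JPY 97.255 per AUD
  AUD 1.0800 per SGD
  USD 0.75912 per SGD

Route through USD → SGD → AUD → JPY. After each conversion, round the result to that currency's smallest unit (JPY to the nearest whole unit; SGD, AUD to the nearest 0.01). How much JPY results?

JPY 904,905,043

USD 6,540,000.00 ÷ 0.75912 = SGD 8,615,238.70
SGD 8,615,238.70 × 1.0800 = AUD 9,304,457.80
AUD 9,304,457.80 × 97.255 = JPY 904,905,043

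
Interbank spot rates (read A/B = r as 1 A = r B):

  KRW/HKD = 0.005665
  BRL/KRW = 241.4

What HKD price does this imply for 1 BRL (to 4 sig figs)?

1 BRL × 241.4 = 241.4 KRW
241.4 KRW × 0.005665 = 1.36753 HKD

BRL/HKD = 1.368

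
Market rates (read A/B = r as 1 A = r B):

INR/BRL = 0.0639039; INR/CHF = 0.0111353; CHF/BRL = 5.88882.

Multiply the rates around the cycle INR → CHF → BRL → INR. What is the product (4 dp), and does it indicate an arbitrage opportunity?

Around INR → CHF → BRL → INR: 1 × 0.0111353 × 5.88882 ÷ 0.0639039 = 1.026131
Product > 1; profitable direction is INR → CHF → BRL → INR.

1.0261 (arbitrage exists)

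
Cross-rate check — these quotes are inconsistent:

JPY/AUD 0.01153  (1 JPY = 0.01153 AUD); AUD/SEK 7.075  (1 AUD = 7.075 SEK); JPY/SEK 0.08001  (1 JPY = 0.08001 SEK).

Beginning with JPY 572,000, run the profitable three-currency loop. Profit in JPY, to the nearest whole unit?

Profit: JPY 11,187

Profitable loop is JPY → AUD → SEK → JPY:
JPY 572,000 × 0.01153 = AUD 6,595.16
AUD 6,595.16 × 7.075 = SEK 46,660.76
SEK 46,660.76 ÷ 0.08001 = JPY 583,187
Profit = JPY 583,187 − JPY 572,000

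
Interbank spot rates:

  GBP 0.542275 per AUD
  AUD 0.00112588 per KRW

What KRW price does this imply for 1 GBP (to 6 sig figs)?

1 GBP ÷ 0.542275 = 1.84408 AUD
1.84408 AUD ÷ 0.00112588 = 1637.9 KRW

GBP/KRW = 1637.90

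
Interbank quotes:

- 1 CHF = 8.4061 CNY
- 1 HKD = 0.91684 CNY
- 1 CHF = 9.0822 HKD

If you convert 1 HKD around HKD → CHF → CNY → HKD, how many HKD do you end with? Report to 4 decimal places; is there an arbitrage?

Around HKD → CHF → CNY → HKD: 1 ÷ 9.0822 × 8.4061 ÷ 0.91684 = 1.009508
Product > 1; profitable direction is HKD → CHF → CNY → HKD.

1.0095 (arbitrage exists)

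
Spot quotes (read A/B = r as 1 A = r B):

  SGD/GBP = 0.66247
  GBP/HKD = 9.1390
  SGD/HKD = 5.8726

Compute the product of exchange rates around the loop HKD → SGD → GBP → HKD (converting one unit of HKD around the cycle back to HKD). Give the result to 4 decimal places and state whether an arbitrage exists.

1.0309 (arbitrage exists)

Around HKD → SGD → GBP → HKD: 1 ÷ 5.8726 × 0.66247 × 9.1390 = 1.030943
Product > 1; profitable direction is HKD → SGD → GBP → HKD.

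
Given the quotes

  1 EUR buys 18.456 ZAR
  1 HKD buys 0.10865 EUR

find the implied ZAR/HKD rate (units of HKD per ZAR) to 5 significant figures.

1 ZAR ÷ 18.456 = 0.0541829 EUR
0.0541829 EUR ÷ 0.10865 = 0.498692 HKD

ZAR/HKD = 0.49869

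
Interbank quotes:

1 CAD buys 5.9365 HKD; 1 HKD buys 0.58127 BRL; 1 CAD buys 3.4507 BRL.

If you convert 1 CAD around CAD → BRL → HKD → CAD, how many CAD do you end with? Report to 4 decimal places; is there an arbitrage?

Around CAD → BRL → HKD → CAD: 1 × 3.4507 ÷ 0.58127 ÷ 5.9365 = 0.999997
Product ≈ 1 (deviation 0.000%, within rounding noise).

1.0000 (no arbitrage)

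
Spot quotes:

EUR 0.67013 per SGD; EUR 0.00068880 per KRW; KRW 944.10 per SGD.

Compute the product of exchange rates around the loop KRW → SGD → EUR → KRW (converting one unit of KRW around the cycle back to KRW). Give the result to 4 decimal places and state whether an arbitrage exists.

Around KRW → SGD → EUR → KRW: 1 ÷ 944.10 × 0.67013 ÷ 0.00068880 = 1.030500
Product > 1; profitable direction is KRW → SGD → EUR → KRW.

1.0305 (arbitrage exists)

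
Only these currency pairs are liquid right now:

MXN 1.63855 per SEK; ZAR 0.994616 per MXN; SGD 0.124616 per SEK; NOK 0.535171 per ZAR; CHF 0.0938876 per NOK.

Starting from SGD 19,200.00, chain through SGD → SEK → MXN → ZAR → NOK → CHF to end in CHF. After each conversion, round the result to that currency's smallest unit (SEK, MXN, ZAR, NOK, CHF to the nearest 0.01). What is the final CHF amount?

CHF 12,616.63

SGD 19,200.00 ÷ 0.124616 = SEK 154,073.31
SEK 154,073.31 × 1.63855 = MXN 252,456.82
MXN 252,456.82 × 0.994616 = ZAR 251,097.59
ZAR 251,097.59 × 0.535171 = NOK 134,380.15
NOK 134,380.15 × 0.0938876 = CHF 12,616.63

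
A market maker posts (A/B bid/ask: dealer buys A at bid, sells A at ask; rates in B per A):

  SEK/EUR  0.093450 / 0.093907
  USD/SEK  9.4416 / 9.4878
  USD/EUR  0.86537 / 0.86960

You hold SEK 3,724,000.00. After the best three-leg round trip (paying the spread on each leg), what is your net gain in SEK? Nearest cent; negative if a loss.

Net profit: SEK 54,461.87

Best loop SEK → EUR → USD → SEK:
SEK 3,724,000.00 × 0.093450 (sell SEK at bid) = EUR 348,007.80
EUR 348,007.80 ÷ 0.86960 (buy USD at ask) = USD 400,192.96
USD 400,192.96 × 9.4416 (sell USD at bid) = SEK 3,778,461.87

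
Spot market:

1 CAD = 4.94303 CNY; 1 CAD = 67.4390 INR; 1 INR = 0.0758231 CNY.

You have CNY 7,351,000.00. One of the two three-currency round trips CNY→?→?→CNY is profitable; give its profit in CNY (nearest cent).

Profit: CNY 253,415.44

Profitable loop is CNY → CAD → INR → CNY:
CNY 7,351,000.00 ÷ 4.94303 = CAD 1,487,144.52
CAD 1,487,144.52 × 67.4390 = INR 100,291,539.60
INR 100,291,539.60 × 0.0758231 = CNY 7,604,415.44
Profit = CNY 7,604,415.44 − CNY 7,351,000.00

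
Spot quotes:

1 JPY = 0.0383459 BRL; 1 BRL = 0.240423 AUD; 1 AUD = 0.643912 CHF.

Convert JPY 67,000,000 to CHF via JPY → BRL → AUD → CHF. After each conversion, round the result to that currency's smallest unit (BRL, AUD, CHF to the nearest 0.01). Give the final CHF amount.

JPY 67,000,000 × 0.0383459 = BRL 2,569,175.30
BRL 2,569,175.30 × 0.240423 = AUD 617,688.83
AUD 617,688.83 × 0.643912 = CHF 397,737.25

CHF 397,737.25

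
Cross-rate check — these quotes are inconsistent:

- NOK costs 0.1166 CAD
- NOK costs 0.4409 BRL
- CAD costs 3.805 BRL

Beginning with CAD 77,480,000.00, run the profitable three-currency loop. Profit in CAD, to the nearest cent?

Profit: CAD 485,546.02

Profitable loop is CAD → BRL → NOK → CAD:
CAD 77,480,000.00 × 3.805 = BRL 294,811,400.00
BRL 294,811,400.00 ÷ 0.4409 = NOK 668,658,199.14
NOK 668,658,199.14 × 0.1166 = CAD 77,965,546.02
Profit = CAD 77,965,546.02 − CAD 77,480,000.00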